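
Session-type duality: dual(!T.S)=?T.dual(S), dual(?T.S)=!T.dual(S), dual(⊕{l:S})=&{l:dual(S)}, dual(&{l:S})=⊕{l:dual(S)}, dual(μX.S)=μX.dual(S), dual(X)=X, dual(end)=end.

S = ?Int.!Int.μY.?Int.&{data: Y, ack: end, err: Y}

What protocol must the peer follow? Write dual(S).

!Int.?Int.μY.!Int.⊕{data: Y, ack: end, err: Y}

?Int = !Int
  !Int = ?Int
    μY = μY  (binder kept)
      ?Int = !Int
        &{data,ack,err} = ⊕{data,ack,err}  (&→⊕)
          case data:
            dual(Y) = Y
          case ack:
            dual(end) = end
          case err:
            dual(Y) = Y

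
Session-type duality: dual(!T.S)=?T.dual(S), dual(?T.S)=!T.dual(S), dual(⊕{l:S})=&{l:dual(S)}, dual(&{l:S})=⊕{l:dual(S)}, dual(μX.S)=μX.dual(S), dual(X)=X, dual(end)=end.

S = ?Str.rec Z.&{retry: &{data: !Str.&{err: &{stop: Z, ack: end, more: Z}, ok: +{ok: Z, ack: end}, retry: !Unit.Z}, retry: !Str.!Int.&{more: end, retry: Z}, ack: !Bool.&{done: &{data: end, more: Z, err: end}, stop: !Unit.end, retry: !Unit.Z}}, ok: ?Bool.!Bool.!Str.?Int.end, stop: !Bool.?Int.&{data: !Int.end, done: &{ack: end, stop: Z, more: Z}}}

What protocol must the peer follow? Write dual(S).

!Str.rec Z.+{retry: +{data: ?Str.+{err: +{stop: Z, ack: end, more: Z}, ok: &{ok: Z, ack: end}, retry: ?Unit.Z}, retry: ?Str.?Int.+{more: end, retry: Z}, ack: ?Bool.+{done: +{data: end, more: Z, err: end}, stop: ?Unit.end, retry: ?Unit.Z}}, ok: !Bool.?Bool.?Str.!Int.end, stop: ?Bool.!Int.+{data: ?Int.end, done: +{ack: end, stop: Z, more: Z}}}

?Str ↦ !Str
  rec Z ↦ rec Z  (binder kept)
    &{retry,ok,stop} ↦ +{retry,ok,stop}  (&→⊕)
      [retry]
        &{data,retry,ack} ↦ +{data,retry,ack}  (&→⊕)
          [data]
            !Str ↦ ?Str
              &{err,ok,retry} ↦ +{err,ok,retry}  (&→⊕)
                [err]
                  &{stop,ack,more} ↦ +{stop,ack,more}  (&→⊕)
                    [stop]
                      Z self-dual
                    [ack]
                      end self-dual
                    [more]
                      Z self-dual
                [ok]
                  +{ok,ack} ↦ &{ok,ack}  (⊕→&)
                    [ok]
                      Z self-dual
                    [ack]
                      end self-dual
                [retry]
                  !Unit ↦ ?Unit
                    Z self-dual
          [retry]
            !Str ↦ ?Str
              !Int ↦ ?Int
                &{more,retry} ↦ +{more,retry}  (&→⊕)
                  [more]
                    end self-dual
                  [retry]
                    Z self-dual
          [ack]
            !Bool ↦ ?Bool
              &{done,stop,retry} ↦ +{done,stop,retry}  (&→⊕)
                [done]
                  &{data,more,err} ↦ +{data,more,err}  (&→⊕)
                    [data]
                      end self-dual
                    [more]
                      Z self-dual
                    [err]
                      end self-dual
                [stop]
                  !Unit ↦ ?Unit
                    end self-dual
                [retry]
                  !Unit ↦ ?Unit
                    Z self-dual
      [ok]
        ?Bool ↦ !Bool
          !Bool ↦ ?Bool
            !Str ↦ ?Str
              ?Int ↦ !Int
                end self-dual
      [stop]
        !Bool ↦ ?Bool
          ?Int ↦ !Int
            &{data,done} ↦ +{data,done}  (&→⊕)
              [data]
                !Int ↦ ?Int
                  end self-dual
              [done]
                &{ack,stop,more} ↦ +{ack,stop,more}  (&→⊕)
                  [ack]
                    end self-dual
                  [stop]
                    Z self-dual
                  [more]
                    Z self-dual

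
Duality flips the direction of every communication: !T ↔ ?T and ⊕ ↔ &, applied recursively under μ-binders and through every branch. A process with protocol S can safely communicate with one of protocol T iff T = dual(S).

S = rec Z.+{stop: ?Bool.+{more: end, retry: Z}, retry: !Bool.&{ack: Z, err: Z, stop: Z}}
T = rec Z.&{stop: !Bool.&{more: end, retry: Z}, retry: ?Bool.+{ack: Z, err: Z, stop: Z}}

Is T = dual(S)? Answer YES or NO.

YES

rec Z ‖ rec Z  match (rec unchanged)
  +{stop,retry} ‖ &{stop,retry}  match label sets agree
    [stop]
      ?Bool ‖ !Bool  match
        +{more,retry} ‖ &{more,retry}  match label sets agree
          [more]
            end ‖ end  match
          [retry]
            Z ‖ Z  match
    [retry]
      !Bool ‖ ?Bool  match
        &{ack,err,stop} ‖ +{ack,err,stop}  match label sets agree
          [ack]
            Z ‖ Z  match
          [err]
            Z ‖ Z  match
          [stop]
            Z ‖ Z  match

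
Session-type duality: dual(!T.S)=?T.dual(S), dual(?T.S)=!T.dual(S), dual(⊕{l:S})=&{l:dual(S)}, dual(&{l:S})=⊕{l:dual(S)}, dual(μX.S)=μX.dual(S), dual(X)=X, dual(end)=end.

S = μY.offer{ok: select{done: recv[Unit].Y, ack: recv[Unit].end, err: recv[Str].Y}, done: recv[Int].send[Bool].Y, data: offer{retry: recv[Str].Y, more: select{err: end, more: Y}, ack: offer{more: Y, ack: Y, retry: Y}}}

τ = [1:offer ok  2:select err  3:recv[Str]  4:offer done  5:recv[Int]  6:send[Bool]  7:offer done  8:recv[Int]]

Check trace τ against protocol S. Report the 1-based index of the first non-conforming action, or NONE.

NONE

step 1: offer ok  ok  now at select{done: recv[Unit].μY.…, ack: recv[Unit].end, err: recv[Str].μY.…}
step 2: select err  ok  now at recv[Str].μY.…
step 3: recv[Str]  ok  now at μY.…
step 4: offer done  ok  now at recv[Int].send[Bool].μY.…
step 5: recv[Int]  ok  now at send[Bool].μY.…
step 6: send[Bool]  ok  now at μY.…
step 7: offer done  ok  now at recv[Int].send[Bool].μY.…
step 8: recv[Int]  ok  now at send[Bool].μY.…
trace exhausted — no violation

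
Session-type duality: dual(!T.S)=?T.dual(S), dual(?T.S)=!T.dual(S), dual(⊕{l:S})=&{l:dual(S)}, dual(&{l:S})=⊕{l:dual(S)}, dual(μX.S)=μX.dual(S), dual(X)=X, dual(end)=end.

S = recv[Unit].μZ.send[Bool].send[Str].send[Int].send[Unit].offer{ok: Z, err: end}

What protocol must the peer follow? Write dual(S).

send[Unit].μZ.recv[Bool].recv[Str].recv[Int].recv[Unit].select{ok: Z, err: end}

recv[Unit] ↦ send[Unit]
  μZ ↦ μZ  (binder kept)
    send[Bool] ↦ recv[Bool]
      send[Str] ↦ recv[Str]
        send[Int] ↦ recv[Int]
          send[Unit] ↦ recv[Unit]
            offer{ok,err} ↦ select{ok,err}  (offer→select)
              case ok:
                Z ↦ Z
              case err:
                end ↦ end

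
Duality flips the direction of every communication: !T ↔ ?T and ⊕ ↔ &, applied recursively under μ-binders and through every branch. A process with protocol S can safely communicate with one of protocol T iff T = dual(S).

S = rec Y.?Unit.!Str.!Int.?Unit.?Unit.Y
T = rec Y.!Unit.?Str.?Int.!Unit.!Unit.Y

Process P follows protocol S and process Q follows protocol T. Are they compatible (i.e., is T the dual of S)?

YES

rec Y ‖ rec Y  ok (μ self-dual)
  ?Unit ‖ !Unit  ok
    !Str ‖ ?Str  ok
      !Int ‖ ?Int  ok
        ?Unit ‖ !Unit  ok
          ?Unit ‖ !Unit  ok
            Y ‖ Y  ok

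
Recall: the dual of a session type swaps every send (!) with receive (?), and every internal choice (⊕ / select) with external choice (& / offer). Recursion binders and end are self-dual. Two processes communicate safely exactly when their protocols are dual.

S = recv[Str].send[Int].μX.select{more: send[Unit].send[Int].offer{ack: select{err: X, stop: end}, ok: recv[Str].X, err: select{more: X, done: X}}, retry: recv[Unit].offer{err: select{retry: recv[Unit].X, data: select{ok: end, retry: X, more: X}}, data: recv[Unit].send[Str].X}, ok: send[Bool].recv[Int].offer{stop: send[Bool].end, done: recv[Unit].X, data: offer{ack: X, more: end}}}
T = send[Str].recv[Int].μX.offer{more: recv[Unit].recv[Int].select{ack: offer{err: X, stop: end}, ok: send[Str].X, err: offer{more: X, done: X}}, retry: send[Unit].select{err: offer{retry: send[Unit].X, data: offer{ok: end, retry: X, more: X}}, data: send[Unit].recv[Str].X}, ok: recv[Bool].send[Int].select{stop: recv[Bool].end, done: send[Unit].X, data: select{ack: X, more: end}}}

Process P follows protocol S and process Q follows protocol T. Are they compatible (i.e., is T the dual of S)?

YES

recv[Str] ‖ send[Str]  ok
  send[Int] ‖ recv[Int]  ok
    μX ‖ μX  ok (binder kept)
      select{more,retry,ok} ‖ offer{more,retry,ok}  ok label sets agree
        case more:
          send[Unit] ‖ recv[Unit]  ok
            send[Int] ‖ recv[Int]  ok
              offer{ack,ok,err} ‖ select{ack,ok,err}  ok label sets agree
                case ack:
                  select{err,stop} ‖ offer{err,stop}  ok label sets agree
                    case err:
                      X ‖ X  ok
                    case stop:
                      end ‖ end  ok
                case ok:
                  recv[Str] ‖ send[Str]  ok
                    X ‖ X  ok
                case err:
                  select{more,done} ‖ offer{more,done}  ok label sets agree
                    case more:
                      X ‖ X  ok
                    case done:
                      X ‖ X  ok
        case retry:
          recv[Unit] ‖ send[Unit]  ok
            offer{err,data} ‖ select{err,data}  ok label sets agree
              case err:
                select{retry,data} ‖ offer{retry,data}  ok label sets agree
                  case retry:
                    recv[Unit] ‖ send[Unit]  ok
                      X ‖ X  ok
                  case data:
                    select{ok,retry,more} ‖ offer{ok,retry,more}  ok label sets agree
                      case ok:
                        end ‖ end  ok
                      case retry:
                        X ‖ X  ok
                      case more:
                        X ‖ X  ok
              case data:
                recv[Unit] ‖ send[Unit]  ok
                  send[Str] ‖ recv[Str]  ok
                    X ‖ X  ok
        case ok:
          send[Bool] ‖ recv[Bool]  ok
            recv[Int] ‖ send[Int]  ok
              offer{stop,done,data} ‖ select{stop,done,data}  ok label sets agree
                case stop:
                  send[Bool] ‖ recv[Bool]  ok
                    end ‖ end  ok
                case done:
                  recv[Unit] ‖ send[Unit]  ok
                    X ‖ X  ok
                case data:
                  offer{ack,more} ‖ select{ack,more}  ok label sets agree
                    case ack:
                      X ‖ X  ok
                    case more:
                      end ‖ end  ok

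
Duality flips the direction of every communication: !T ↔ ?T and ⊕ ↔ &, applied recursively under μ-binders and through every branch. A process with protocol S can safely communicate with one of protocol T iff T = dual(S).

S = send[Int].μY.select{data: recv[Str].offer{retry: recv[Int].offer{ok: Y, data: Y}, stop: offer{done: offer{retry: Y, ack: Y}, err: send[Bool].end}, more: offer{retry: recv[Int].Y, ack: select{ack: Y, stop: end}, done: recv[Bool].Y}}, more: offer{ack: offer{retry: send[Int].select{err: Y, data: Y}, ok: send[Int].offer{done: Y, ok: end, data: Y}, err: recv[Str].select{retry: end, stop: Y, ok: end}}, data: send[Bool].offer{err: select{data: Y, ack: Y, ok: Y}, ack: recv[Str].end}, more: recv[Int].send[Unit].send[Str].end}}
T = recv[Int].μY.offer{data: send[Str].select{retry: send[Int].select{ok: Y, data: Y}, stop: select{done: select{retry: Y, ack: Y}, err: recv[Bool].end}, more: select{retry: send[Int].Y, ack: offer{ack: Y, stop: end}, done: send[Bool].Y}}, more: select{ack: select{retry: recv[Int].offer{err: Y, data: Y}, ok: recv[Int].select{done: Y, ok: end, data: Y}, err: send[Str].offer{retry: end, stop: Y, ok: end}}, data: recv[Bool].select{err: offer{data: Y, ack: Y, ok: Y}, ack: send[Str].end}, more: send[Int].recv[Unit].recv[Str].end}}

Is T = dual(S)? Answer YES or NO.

YES

send[Int] vs recv[Int]  ok
  μY vs μY  ok (μ self-dual)
    select{data,more} vs offer{data,more}  ok same labels
      • data:
        recv[Str] vs send[Str]  ok
          offer{retry,stop,more} vs select{retry,stop,more}  ok same labels
            • retry:
              recv[Int] vs send[Int]  ok
                offer{ok,data} vs select{ok,data}  ok same labels
                  • ok:
                    Y vs Y  ok
                  • data:
                    Y vs Y  ok
            • stop:
              offer{done,err} vs select{done,err}  ok same labels
                • done:
                  offer{retry,ack} vs select{retry,ack}  ok same labels
                    • retry:
                      Y vs Y  ok
                    • ack:
                      Y vs Y  ok
                • err:
                  send[Bool] vs recv[Bool]  ok
                    end vs end  ok
            • more:
              offer{retry,ack,done} vs select{retry,ack,done}  ok same labels
                • retry:
                  recv[Int] vs send[Int]  ok
                    Y vs Y  ok
                • ack:
                  select{ack,stop} vs offer{ack,stop}  ok same labels
                    • ack:
                      Y vs Y  ok
                    • stop:
                      end vs end  ok
                • done:
                  recv[Bool] vs send[Bool]  ok
                    Y vs Y  ok
      • more:
        offer{ack,data,more} vs select{ack,data,more}  ok same labels
          • ack:
            offer{retry,ok,err} vs select{retry,ok,err}  ok same labels
              • retry:
                send[Int] vs recv[Int]  ok
                  select{err,data} vs offer{err,data}  ok same labels
                    • err:
                      Y vs Y  ok
                    • data:
                      Y vs Y  ok
              • ok:
                send[Int] vs recv[Int]  ok
                  offer{done,ok,data} vs select{done,ok,data}  ok same labels
                    • done:
                      Y vs Y  ok
                    • ok:
                      end vs end  ok
                    • data:
                      Y vs Y  ok
              • err:
                recv[Str] vs send[Str]  ok
                  select{retry,stop,ok} vs offer{retry,stop,ok}  ok same labels
                    • retry:
                      end vs end  ok
                    • stop:
                      Y vs Y  ok
                    • ok:
                      end vs end  ok
          • data:
            send[Bool] vs recv[Bool]  ok
              offer{err,ack} vs select{err,ack}  ok same labels
                • err:
                  select{data,ack,ok} vs offer{data,ack,ok}  ok same labels
                    • data:
                      Y vs Y  ok
                    • ack:
                      Y vs Y  ok
                    • ok:
                      Y vs Y  ok
                • ack:
                  recv[Str] vs send[Str]  ok
                    end vs end  ok
          • more:
            recv[Int] vs send[Int]  ok
              send[Unit] vs recv[Unit]  ok
                send[Str] vs recv[Str]  ok
                  end vs end  ok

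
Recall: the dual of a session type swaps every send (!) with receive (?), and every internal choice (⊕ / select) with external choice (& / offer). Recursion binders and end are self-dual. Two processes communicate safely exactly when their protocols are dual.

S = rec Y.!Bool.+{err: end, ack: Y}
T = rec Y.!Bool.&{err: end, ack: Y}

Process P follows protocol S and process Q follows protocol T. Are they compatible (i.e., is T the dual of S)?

NO

rec Y vs rec Y  ok (binder kept)
  !Bool vs !Bool  ✗ same direction on both sides — not dual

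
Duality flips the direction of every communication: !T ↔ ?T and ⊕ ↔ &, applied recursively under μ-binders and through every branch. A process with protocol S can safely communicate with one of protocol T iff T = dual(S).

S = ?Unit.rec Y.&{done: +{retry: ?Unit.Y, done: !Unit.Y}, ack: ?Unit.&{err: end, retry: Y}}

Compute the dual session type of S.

?Unit ↦ !Unit
  rec Y ↦ rec Y  (μ self-dual)
    &{done,ack} ↦ +{done,ack}  (offer→select)
      [done]
        +{retry,done} ↦ &{retry,done}  (internal→external)
          [retry]
            ?Unit ↦ !Unit
              Y self-dual
          [done]
            !Unit ↦ ?Unit
              Y self-dual
      [ack]
        ?Unit ↦ !Unit
          &{err,retry} ↦ +{err,retry}  (offer→select)
            [err]
              end self-dual
            [retry]
              Y self-dual

!Unit.rec Y.+{done: &{retry: !Unit.Y, done: ?Unit.Y}, ack: !Unit.+{err: end, retry: Y}}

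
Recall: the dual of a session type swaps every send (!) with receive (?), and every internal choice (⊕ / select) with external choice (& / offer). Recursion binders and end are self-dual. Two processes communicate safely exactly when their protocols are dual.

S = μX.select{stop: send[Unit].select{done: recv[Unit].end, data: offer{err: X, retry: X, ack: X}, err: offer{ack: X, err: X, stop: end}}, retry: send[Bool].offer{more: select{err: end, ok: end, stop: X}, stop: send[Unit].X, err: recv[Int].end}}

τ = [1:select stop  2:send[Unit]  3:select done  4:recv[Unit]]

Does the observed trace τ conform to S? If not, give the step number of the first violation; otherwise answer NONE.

step 1: select stop  ok  cont: send[Unit].select{done: recv[Unit].end, data: offer{err: μX.…, retry: μX.…, ack: μX.…}, err: offer{ack: μX.…, err: μX.…, stop: end}}
step 2: send[Unit]  ok  cont: select{done: recv[Unit].end, data: offer{err: μX.…, retry: μX.…, ack: μX.…}, err: offer{ack: μX.…, err: μX.…, stop: end}}
step 3: select done  ok  cont: recv[Unit].end
step 4: recv[Unit]  ok  cont: end
all 4 steps conform

NONE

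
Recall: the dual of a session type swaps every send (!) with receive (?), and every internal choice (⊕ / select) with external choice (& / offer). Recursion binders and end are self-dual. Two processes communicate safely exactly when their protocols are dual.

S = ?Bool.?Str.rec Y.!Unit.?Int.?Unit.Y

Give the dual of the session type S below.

?Bool ↦ !Bool
  ?Str ↦ !Str
    rec Y ↦ rec Y  (rec unchanged)
      !Unit ↦ ?Unit
        ?Int ↦ !Int
          ?Unit ↦ !Unit
            Y self-dual

!Bool.!Str.rec Y.?Unit.!Int.!Unit.Y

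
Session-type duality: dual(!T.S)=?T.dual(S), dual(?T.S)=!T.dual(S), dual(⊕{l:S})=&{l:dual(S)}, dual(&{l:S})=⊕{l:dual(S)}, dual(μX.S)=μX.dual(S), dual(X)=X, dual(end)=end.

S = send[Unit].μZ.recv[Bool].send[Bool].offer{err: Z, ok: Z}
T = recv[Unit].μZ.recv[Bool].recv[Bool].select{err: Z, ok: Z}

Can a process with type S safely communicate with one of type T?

NO

send[Unit] | recv[Unit]  match
  μZ | μZ  match (μ self-dual)
    recv[Bool] | recv[Bool]  ✗ same direction on both sides — not dual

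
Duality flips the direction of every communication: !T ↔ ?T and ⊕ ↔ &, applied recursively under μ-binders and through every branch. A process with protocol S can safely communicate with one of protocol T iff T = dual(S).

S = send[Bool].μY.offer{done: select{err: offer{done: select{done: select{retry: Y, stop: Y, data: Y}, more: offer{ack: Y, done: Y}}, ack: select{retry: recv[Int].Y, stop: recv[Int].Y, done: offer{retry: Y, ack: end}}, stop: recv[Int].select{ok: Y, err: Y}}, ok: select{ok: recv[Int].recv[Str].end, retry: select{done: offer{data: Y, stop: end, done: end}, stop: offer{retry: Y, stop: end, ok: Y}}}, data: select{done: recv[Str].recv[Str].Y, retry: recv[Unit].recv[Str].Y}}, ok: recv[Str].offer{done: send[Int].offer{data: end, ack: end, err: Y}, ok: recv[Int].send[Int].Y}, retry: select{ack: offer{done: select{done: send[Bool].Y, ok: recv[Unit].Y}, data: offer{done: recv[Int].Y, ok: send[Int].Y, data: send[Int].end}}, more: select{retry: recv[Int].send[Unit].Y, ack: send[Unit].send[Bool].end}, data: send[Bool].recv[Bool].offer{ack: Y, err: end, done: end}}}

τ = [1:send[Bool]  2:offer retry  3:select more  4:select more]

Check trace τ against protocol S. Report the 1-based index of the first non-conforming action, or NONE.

4

@1 send[Bool]  match  state: μY.…
@2 offer retry  match  state: select{ack: offer{done: select{done: send[Bool].μY.…, ok: recv[Unit].μY.…}, data: offer{done: recv[Int].μY.…, ok: send[Int].μY.…, data: send[Int].end}}, more: select{retry: recv[Int].send[Unit].μY.…, ack: send[Unit].send[Bool].end}, data: send[Bool].recv[Bool].offer{ack: μY.…, err: end, done: end}}
@3 select more  match  state: select{retry: recv[Int].send[Unit].μY.…, ack: send[Unit].send[Bool].end}
@4 got select more, protocol expects select retry or select ack  ✗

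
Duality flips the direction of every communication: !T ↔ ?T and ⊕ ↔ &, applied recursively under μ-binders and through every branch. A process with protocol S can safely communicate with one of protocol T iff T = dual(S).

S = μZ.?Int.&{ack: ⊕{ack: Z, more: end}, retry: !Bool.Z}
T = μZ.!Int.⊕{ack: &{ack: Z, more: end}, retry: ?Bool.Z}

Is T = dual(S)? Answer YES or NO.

μZ ‖ μZ  ok (μ self-dual)
  ?Int ‖ !Int  ok
    &{ack,retry} ‖ ⊕{ack,retry}  ok labels match
      case ack:
        ⊕{ack,more} ‖ &{ack,more}  ok labels match
          case ack:
            Z ‖ Z  ok
          case more:
            end ‖ end  ok
      case retry:
        !Bool ‖ ?Bool  ok
          Z ‖ Z  ok

YES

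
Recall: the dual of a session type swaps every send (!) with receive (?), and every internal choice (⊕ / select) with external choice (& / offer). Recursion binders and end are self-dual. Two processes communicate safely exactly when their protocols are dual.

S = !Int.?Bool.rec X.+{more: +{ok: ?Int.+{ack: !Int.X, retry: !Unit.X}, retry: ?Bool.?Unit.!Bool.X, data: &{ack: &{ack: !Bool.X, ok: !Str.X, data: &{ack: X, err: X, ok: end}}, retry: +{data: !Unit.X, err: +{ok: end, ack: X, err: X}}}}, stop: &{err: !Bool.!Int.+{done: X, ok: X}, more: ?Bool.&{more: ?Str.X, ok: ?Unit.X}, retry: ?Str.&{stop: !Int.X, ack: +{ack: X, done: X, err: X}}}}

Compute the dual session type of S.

!Int = ?Int
  ?Bool = !Bool
    rec X = rec X  (rec unchanged)
      +{more,stop} = &{more,stop}  (internal→external)
        case more:
          +{ok,retry,data} = &{ok,retry,data}  (internal→external)
            case ok:
              ?Int = !Int
                +{ack,retry} = &{ack,retry}  (internal→external)
                  case ack:
                    !Int = ?Int
                      X ↦ X
                  case retry:
                    !Unit = ?Unit
                      X ↦ X
            case retry:
              ?Bool = !Bool
                ?Unit = !Unit
                  !Bool = ?Bool
                    X ↦ X
            case data:
              &{ack,retry} = +{ack,retry}  (&→⊕)
                case ack:
                  &{ack,ok,data} = +{ack,ok,data}  (&→⊕)
                    case ack:
                      !Bool = ?Bool
                        X ↦ X
                    case ok:
                      !Str = ?Str
                        X ↦ X
                    case data:
                      &{ack,err,ok} = +{ack,err,ok}  (&→⊕)
                        case ack:
                          X ↦ X
                        case err:
                          X ↦ X
                        case ok:
                          end ↦ end
                case retry:
                  +{data,err} = &{data,err}  (internal→external)
                    case data:
                      !Unit = ?Unit
                        X ↦ X
                    case err:
                      +{ok,ack,err} = &{ok,ack,err}  (internal→external)
                        case ok:
                          end ↦ end
                        case ack:
                          X ↦ X
                        case err:
                          X ↦ X
        case stop:
          &{err,more,retry} = +{err,more,retry}  (&→⊕)
            case err:
              !Bool = ?Bool
                !Int = ?Int
                  +{done,ok} = &{done,ok}  (internal→external)
                    case done:
                      X ↦ X
                    case ok:
                      X ↦ X
            case more:
              ?Bool = !Bool
                &{more,ok} = +{more,ok}  (&→⊕)
                  case more:
                    ?Str = !Str
                      X ↦ X
                  case ok:
                    ?Unit = !Unit
                      X ↦ X
            case retry:
              ?Str = !Str
                &{stop,ack} = +{stop,ack}  (&→⊕)
                  case stop:
                    !Int = ?Int
                      X ↦ X
                  case ack:
                    +{ack,done,err} = &{ack,done,err}  (internal→external)
                      case ack:
                        X ↦ X
                      case done:
                        X ↦ X
                      case err:
                        X ↦ X

?Int.!Bool.rec X.&{more: &{ok: !Int.&{ack: ?Int.X, retry: ?Unit.X}, retry: !Bool.!Unit.?Bool.X, data: +{ack: +{ack: ?Bool.X, ok: ?Str.X, data: +{ack: X, err: X, ok: end}}, retry: &{data: ?Unit.X, err: &{ok: end, ack: X, err: X}}}}, stop: +{err: ?Bool.?Int.&{done: X, ok: X}, more: !Bool.+{more: !Str.X, ok: !Unit.X}, retry: !Str.+{stop: ?Int.X, ack: &{ack: X, done: X, err: X}}}}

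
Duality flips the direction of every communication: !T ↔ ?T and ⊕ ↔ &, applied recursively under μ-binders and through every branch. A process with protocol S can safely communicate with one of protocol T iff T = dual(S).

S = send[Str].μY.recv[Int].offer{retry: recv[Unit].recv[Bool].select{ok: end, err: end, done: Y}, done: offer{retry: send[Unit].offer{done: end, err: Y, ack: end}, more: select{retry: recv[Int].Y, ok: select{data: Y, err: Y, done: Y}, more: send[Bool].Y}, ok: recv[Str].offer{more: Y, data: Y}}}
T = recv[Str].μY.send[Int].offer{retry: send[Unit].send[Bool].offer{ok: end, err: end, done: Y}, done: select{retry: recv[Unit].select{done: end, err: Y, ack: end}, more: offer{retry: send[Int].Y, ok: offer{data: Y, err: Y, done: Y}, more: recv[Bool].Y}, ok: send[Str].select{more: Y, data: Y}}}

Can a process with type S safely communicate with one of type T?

send[Str] vs recv[Str]  ok
  μY vs μY  ok (rec unchanged)
    recv[Int] vs send[Int]  ok
      offer{retry,done} vs offer{retry,done}  ✗ choice polarity not flipped — not dual

NO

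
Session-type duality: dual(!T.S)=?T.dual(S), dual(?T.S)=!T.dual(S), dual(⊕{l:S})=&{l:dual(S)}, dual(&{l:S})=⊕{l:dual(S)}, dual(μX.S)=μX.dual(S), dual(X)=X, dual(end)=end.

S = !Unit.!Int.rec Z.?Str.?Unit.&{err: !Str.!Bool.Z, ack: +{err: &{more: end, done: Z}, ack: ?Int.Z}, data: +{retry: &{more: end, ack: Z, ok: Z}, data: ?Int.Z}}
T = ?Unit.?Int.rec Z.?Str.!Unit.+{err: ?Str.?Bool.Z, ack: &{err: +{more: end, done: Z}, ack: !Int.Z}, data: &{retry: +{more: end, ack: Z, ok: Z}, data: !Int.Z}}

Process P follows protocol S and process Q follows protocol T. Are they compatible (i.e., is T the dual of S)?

NO

!Unit vs ?Unit  match
  !Int vs ?Int  match
    rec Z vs rec Z  match (μ self-dual)
      ?Str vs ?Str  ✗ same direction on both sides — not dual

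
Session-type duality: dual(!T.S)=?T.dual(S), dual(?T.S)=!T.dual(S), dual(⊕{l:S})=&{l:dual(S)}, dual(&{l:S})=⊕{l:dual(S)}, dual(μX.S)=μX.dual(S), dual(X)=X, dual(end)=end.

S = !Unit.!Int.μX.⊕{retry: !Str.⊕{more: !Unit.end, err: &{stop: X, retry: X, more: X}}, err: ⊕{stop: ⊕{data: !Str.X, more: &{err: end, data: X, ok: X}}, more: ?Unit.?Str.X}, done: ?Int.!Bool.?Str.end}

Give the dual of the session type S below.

!Unit = ?Unit
  !Int = ?Int
    μX = μX  (rec unchanged)
      ⊕{retry,err,done} = &{retry,err,done}  (select→offer)
        [retry]
          !Str = ?Str
            ⊕{more,err} = &{more,err}  (select→offer)
              [more]
                !Unit = ?Unit
                  dual(end) = end
              [err]
                &{stop,retry,more} = ⊕{stop,retry,more}  (offer→select)
                  [stop]
                    dual(X) = X
                  [retry]
                    dual(X) = X
                  [more]
                    dual(X) = X
        [err]
          ⊕{stop,more} = &{stop,more}  (select→offer)
            [stop]
              ⊕{data,more} = &{data,more}  (select→offer)
                [data]
                  !Str = ?Str
                    dual(X) = X
                [more]
                  &{err,data,ok} = ⊕{err,data,ok}  (offer→select)
                    [err]
                      dual(end) = end
                    [data]
                      dual(X) = X
                    [ok]
                      dual(X) = X
            [more]
              ?Unit = !Unit
                ?Str = !Str
                  dual(X) = X
        [done]
          ?Int = !Int
            !Bool = ?Bool
              ?Str = !Str
                dual(end) = end

?Unit.?Int.μX.&{retry: ?Str.&{more: ?Unit.end, err: ⊕{stop: X, retry: X, more: X}}, err: &{stop: &{data: ?Str.X, more: ⊕{err: end, data: X, ok: X}}, more: !Unit.!Str.X}, done: !Int.?Bool.!Str.end}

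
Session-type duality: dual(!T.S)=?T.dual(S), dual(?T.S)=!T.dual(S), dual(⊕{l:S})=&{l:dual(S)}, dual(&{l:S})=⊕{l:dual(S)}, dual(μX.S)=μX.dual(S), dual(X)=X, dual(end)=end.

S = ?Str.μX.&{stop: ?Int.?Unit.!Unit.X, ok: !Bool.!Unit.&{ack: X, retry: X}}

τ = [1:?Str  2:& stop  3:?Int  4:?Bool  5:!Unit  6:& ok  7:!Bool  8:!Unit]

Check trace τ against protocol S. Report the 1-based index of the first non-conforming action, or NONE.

4

step 1: ?Str  ✓  residual = μX.…
step 2: & stop  ✓  residual = ?Int.?Unit.!Unit.μX.…
step 3: ?Int  ✓  residual = ?Unit.!Unit.μX.…
step 4: got ?Bool, protocol expects ?Unit  ✗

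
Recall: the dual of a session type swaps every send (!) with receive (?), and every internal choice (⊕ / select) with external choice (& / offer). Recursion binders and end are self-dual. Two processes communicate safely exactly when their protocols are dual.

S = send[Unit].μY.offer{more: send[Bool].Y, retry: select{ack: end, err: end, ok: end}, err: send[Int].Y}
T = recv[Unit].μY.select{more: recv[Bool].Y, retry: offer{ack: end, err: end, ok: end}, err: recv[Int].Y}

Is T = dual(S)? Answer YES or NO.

YES

send[Unit] | recv[Unit]  match
  μY | μY  match (binder kept)
    offer{more,retry,err} | select{more,retry,err}  match same labels
      case more:
        send[Bool] | recv[Bool]  match
          Y | Y  match
      case retry:
        select{ack,err,ok} | offer{ack,err,ok}  match same labels
          case ack:
            end | end  match
          case err:
            end | end  match
          case ok:
            end | end  match
      case err:
        send[Int] | recv[Int]  match
          Y | Y  match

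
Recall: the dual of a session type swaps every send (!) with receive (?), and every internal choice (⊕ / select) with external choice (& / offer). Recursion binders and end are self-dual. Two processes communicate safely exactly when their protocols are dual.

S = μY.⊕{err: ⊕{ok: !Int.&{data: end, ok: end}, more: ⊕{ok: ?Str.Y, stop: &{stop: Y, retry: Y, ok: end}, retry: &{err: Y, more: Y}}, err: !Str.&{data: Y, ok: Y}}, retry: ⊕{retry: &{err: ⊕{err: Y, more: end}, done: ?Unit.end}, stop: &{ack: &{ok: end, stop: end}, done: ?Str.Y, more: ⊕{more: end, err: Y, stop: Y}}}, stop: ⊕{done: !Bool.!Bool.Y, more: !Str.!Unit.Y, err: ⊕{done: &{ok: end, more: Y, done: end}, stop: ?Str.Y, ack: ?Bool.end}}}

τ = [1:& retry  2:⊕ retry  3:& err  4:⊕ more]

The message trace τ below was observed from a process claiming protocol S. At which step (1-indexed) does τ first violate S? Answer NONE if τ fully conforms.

@1 got & retry, protocol expects ⊕ err or ⊕ retry or ⊕ stop  ✗

1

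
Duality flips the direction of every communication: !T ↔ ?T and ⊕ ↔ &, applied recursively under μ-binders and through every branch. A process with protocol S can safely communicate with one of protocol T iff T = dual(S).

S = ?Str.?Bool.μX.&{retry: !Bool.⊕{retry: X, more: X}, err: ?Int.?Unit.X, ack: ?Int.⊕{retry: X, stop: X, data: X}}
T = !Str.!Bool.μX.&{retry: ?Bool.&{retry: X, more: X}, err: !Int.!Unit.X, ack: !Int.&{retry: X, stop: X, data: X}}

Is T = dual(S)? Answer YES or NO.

NO

?Str ‖ !Str  ok
  ?Bool ‖ !Bool  ok
    μX ‖ μX  ok (rec unchanged)
      &{retry,err,ack} ‖ &{retry,err,ack}  ✗ choice polarity not flipped — not dual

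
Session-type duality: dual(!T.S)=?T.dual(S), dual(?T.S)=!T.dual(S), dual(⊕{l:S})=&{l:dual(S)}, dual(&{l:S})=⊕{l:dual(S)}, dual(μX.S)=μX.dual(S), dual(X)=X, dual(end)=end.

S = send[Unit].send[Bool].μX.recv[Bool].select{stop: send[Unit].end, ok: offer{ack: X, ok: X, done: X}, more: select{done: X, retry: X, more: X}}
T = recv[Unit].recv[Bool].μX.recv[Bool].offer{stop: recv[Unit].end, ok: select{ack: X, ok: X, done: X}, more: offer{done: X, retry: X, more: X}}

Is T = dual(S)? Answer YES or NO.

NO

send[Unit] vs recv[Unit]  ✓
  send[Bool] vs recv[Bool]  ✓
    μX vs μX  ✓ (μ self-dual)
      recv[Bool] vs recv[Bool]  ✗ same direction on both sides — not dual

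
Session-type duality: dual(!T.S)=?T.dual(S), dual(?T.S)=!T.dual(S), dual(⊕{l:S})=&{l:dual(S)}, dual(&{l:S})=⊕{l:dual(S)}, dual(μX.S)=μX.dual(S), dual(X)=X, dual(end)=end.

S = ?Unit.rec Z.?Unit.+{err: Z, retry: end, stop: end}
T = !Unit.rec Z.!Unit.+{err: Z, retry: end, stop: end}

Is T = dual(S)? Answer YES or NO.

NO

?Unit ‖ !Unit  match
  rec Z ‖ rec Z  match (binder kept)
    ?Unit ‖ !Unit  match
      +{err,retry,stop} ‖ +{err,retry,stop}  ✗ choice polarity not flipped — not dual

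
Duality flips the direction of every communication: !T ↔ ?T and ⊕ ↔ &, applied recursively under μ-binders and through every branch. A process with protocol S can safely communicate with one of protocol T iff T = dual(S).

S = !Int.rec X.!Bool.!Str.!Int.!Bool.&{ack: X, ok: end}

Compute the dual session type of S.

!Int → ?Int
  rec X → rec X  (binder kept)
    !Bool → ?Bool
      !Str → ?Str
        !Int → ?Int
          !Bool → ?Bool
            &{ack,ok} → +{ack,ok}  (external→internal)
              case ack:
                dual(X) = X
              case ok:
                dual(end) = end

?Int.rec X.?Bool.?Str.?Int.?Bool.+{ack: X, ok: end}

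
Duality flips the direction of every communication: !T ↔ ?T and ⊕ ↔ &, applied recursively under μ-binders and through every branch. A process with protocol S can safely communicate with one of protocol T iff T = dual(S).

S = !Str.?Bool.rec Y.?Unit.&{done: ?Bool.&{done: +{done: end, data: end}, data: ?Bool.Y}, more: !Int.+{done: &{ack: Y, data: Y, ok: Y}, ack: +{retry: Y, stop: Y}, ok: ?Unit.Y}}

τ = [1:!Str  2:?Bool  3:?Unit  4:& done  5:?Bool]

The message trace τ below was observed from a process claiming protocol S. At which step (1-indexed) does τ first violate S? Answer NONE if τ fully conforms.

NONE

step 1: !Str  match  residual = ?Bool.rec Y.…
step 2: ?Bool  match  residual = rec Y.…
step 3: ?Unit  match  residual = &{done: ?Bool.&{done: +{done: end, data: end}, data: ?Bool.rec Y.…}, more: !Int.+{done: &{ack: rec Y.…, data: rec Y.…, ok: rec Y.…}, ack: +{retry: rec Y.…, stop: rec Y.…}, ok: ?Unit.rec Y.…}}
step 4: & done  match  residual = ?Bool.&{done: +{done: end, data: end}, data: ?Bool.rec Y.…}
step 5: ?Bool  match  residual = &{done: +{done: end, data: end}, data: ?Bool.rec Y.…}
τ conforms to S (length 5)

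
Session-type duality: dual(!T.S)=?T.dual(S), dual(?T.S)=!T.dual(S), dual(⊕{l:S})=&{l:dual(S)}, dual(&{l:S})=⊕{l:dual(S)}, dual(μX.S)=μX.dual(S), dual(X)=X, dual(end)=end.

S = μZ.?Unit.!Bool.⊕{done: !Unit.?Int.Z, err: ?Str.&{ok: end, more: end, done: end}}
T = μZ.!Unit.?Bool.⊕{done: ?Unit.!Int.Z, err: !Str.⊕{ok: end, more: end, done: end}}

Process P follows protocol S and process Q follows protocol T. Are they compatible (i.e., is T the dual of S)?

NO

μZ ‖ μZ  ok (rec unchanged)
  ?Unit ‖ !Unit  ok
    !Bool ‖ ?Bool  ok
      ⊕{done,err} ‖ ⊕{done,err}  ✗ choice polarity not flipped — not dual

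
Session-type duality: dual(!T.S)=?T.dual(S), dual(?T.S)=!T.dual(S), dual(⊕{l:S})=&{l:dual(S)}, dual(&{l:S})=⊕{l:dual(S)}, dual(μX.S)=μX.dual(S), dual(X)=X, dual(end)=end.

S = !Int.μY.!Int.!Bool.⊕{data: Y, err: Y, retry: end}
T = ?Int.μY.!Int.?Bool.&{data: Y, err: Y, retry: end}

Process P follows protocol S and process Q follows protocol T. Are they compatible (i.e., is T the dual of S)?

NO

!Int ‖ ?Int  ok
  μY ‖ μY  ok (binder kept)
    !Int ‖ !Int  ✗ same direction on both sides — not dual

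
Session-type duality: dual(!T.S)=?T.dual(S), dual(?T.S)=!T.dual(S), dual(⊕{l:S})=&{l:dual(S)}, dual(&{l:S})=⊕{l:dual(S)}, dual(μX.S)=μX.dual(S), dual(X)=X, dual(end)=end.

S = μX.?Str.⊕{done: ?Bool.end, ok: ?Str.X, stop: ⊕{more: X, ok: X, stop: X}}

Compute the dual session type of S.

μX = μX  (binder kept)
  ?Str = !Str
    ⊕{done,ok,stop} = &{done,ok,stop}  (internal→external)
      case done:
        ?Bool = !Bool
          end self-dual
      case ok:
        ?Str = !Str
          X self-dual
      case stop:
        ⊕{more,ok,stop} = &{more,ok,stop}  (internal→external)
          case more:
            X self-dual
          case ok:
            X self-dual
          case stop:
            X self-dual

μX.!Str.&{done: !Bool.end, ok: !Str.X, stop: &{more: X, ok: X, stop: X}}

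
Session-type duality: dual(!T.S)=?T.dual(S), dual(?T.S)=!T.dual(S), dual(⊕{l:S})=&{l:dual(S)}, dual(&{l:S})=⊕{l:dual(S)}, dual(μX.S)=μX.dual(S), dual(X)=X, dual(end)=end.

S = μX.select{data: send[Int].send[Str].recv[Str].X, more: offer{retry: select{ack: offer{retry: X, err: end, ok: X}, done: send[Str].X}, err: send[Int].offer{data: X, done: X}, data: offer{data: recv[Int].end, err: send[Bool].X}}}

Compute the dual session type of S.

μX → μX  (μ self-dual)
  select{data,more} → offer{data,more}  (⊕→&)
    case data:
      send[Int] → recv[Int]
        send[Str] → recv[Str]
          recv[Str] → send[Str]
            X ↦ X
    case more:
      offer{retry,err,data} → select{retry,err,data}  (offer→select)
        case retry:
          select{ack,done} → offer{ack,done}  (⊕→&)
            case ack:
              offer{retry,err,ok} → select{retry,err,ok}  (offer→select)
                case retry:
                  X ↦ X
                case err:
                  end ↦ end
                case ok:
                  X ↦ X
            case done:
              send[Str] → recv[Str]
                X ↦ X
        case err:
          send[Int] → recv[Int]
            offer{data,done} → select{data,done}  (offer→select)
              case data:
                X ↦ X
              case done:
                X ↦ X
        case data:
          offer{data,err} → select{data,err}  (offer→select)
            case data:
              recv[Int] → send[Int]
                end ↦ end
            case err:
              send[Bool] → recv[Bool]
                X ↦ X

μX.offer{data: recv[Int].recv[Str].send[Str].X, more: select{retry: offer{ack: select{retry: X, err: end, ok: X}, done: recv[Str].X}, err: recv[Int].select{data: X, done: X}, data: select{data: send[Int].end, err: recv[Bool].X}}}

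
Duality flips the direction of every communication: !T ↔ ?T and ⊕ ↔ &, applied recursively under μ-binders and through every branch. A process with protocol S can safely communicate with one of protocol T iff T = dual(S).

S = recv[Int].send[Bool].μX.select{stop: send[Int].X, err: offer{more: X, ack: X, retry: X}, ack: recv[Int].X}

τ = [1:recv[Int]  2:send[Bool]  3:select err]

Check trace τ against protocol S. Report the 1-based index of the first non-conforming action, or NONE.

step 1: recv[Int]  ✓  state: send[Bool].μX.…
step 2: send[Bool]  ✓  state: μX.…
step 3: select err  ✓  state: offer{more: μX.…, ack: μX.…, retry: μX.…}
trace exhausted — no violation

NONE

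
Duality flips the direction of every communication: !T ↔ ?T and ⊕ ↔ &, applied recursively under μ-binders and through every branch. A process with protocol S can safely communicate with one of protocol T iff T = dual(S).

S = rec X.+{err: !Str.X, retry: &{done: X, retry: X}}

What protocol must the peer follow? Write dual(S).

rec X ↦ rec X  (rec unchanged)
  +{err,retry} ↦ &{err,retry}  (⊕→&)
    [err]
      !Str ↦ ?Str
        dual(X) = X
    [retry]
      &{done,retry} ↦ +{done,retry}  (offer→select)
        [done]
          dual(X) = X
        [retry]
          dual(X) = X

rec X.&{err: ?Str.X, retry: +{done: X, retry: X}}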